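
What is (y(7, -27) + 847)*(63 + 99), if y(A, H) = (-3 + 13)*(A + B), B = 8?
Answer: 161514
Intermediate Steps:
y(A, H) = 80 + 10*A (y(A, H) = (-3 + 13)*(A + 8) = 10*(8 + A) = 80 + 10*A)
(y(7, -27) + 847)*(63 + 99) = ((80 + 10*7) + 847)*(63 + 99) = ((80 + 70) + 847)*162 = (150 + 847)*162 = 997*162 = 161514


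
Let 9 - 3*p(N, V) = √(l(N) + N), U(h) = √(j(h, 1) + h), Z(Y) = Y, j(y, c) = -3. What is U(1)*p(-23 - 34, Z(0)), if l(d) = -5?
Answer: I*√2*(9 - I*√62)/3 ≈ 3.7118 + 4.2426*I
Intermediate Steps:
U(h) = √(-3 + h)
p(N, V) = 3 - √(-5 + N)/3
U(1)*p(-23 - 34, Z(0)) = √(-3 + 1)*(3 - √(-5 + (-23 - 34))/3) = √(-2)*(3 - √(-5 - 57)/3) = (I*√2)*(3 - I*√62/3) = I*√2*(3 - I*√62/3)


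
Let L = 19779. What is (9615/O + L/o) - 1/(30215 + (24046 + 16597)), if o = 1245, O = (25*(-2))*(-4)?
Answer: 7523452777/117624280 ≈ 63.962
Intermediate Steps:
O = 200 (O = -50*(-4) = 200)
(9615/O + L/o) - 1/(30215 + (24046 + 16597)) = (9615/200 + 19779/1245) - 1/(30215 + (24046 + 16597)) = (9615*(1/200) + 19779*(1/1245)) - 1/(30215 + 40643) = (1923/40 + 6593/415) - 1/70858 = 212353/3320 - 1*1/70858 = 212353/3320 - 1/70858 = 7523452777/117624280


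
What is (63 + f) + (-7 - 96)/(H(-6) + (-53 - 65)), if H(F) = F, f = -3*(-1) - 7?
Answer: 7419/124 ≈ 59.831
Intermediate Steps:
f = -4 (f = 3 - 7 = -4)
(63 + f) + (-7 - 96)/(H(-6) + (-53 - 65)) = (63 - 4) + (-7 - 96)/(-6 + (-53 - 65)) = 59 - 103/(-6 - 118) = 59 - 103/(-124) = 59 - 103*(-1/124) = 59 + 103/124 = 7419/124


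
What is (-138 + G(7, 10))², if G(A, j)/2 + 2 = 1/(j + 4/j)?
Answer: 13593969/676 ≈ 20109.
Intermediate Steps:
G(A, j) = -4 + 2/(j + 4/j)
(-138 + G(7, 10))² = (-138 + 2*(-8 + 10 - 2*10²)/(4 + 10²))² = (-138 + 2*(-8 + 10 - 2*100)/(4 + 100))² = (-138 + 2*(-8 + 10 - 200)/104)² = (-138 + 2*(1/104)*(-198))² = (-138 - 99/26)² = (-3687/26)² = 13593969/676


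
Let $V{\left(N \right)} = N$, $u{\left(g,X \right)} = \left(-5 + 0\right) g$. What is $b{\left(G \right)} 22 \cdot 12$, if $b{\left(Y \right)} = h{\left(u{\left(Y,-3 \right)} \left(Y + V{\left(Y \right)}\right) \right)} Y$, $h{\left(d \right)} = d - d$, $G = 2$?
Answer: $0$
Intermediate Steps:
$u{\left(g,X \right)} = - 5 g$
$h{\left(d \right)} = 0$
$b{\left(Y \right)} = 0$ ($b{\left(Y \right)} = 0 Y = 0$)
$b{\left(G \right)} 22 \cdot 12 = 0 \cdot 22 \cdot 12 = 0 \cdot 12 = 0$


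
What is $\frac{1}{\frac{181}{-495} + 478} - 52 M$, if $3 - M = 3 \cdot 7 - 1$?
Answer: $\frac{209003731}{236429} \approx 884.0$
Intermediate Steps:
$M = -17$ ($M = 3 - \left(3 \cdot 7 - 1\right) = 3 - \left(21 - 1\right) = 3 - 20 = -17$)
$\frac{1}{\frac{181}{-495} + 478} - 52 M = \frac{1}{\frac{181}{-495} + 478} - -884 = \frac{1}{181 \left(- \frac{1}{495}\right) + 478} + 884 = \frac{1}{- \frac{181}{495} + 478} + 884 = \frac{1}{\frac{236429}{495}} + 884 = \frac{495}{236429} + 884 = \frac{209003731}{236429}$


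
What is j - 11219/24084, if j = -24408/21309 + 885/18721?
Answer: -5008785443281/3202576234092 ≈ -1.5640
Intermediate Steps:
j = -146027901/132975263 (j = -24408*1/21309 + 885*(1/18721) = -8136/7103 + 885/18721 = -146027901/132975263 ≈ -1.0982)
j - 11219/24084 = -146027901/132975263 - 11219/24084 = -5008785443281/3202576234092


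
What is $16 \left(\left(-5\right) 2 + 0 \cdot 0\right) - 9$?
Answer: $-169$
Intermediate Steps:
$16 \left(\left(-5\right) 2 + 0 \cdot 0\right) - 9 = 16 \left(-10 + 0\right) - 9 = 16 \left(-10\right) - 9 = -160 - 9 = -169$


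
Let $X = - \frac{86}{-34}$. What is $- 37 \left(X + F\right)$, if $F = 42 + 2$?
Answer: $- \frac{29267}{17} \approx -1721.6$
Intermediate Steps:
$X = \frac{43}{17}$ ($X = \left(-86\right) \left(- \frac{1}{34}\right) = \frac{43}{17} \approx 2.5294$)
$F = 44$
$- 37 \left(X + F\right) = - 37 \left(\frac{43}{17} + 44\right) = \left(-37\right) \frac{791}{17} = - \frac{29267}{17}$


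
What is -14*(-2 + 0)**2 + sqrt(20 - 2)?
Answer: -56 + 3*sqrt(2) ≈ -51.757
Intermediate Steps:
-14*(-2 + 0)**2 + sqrt(20 - 2) = -14*(-2)**2 + sqrt(18) = -14*4 + 3*sqrt(2) = -56 + 3*sqrt(2)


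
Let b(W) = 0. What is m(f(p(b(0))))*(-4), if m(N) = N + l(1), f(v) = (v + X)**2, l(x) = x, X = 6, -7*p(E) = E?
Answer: -148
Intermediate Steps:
p(E) = -E/7
f(v) = (6 + v)**2 (f(v) = (v + 6)**2 = (6 + v)**2)
m(N) = 1 + N (m(N) = N + 1 = 1 + N)
m(f(p(b(0))))*(-4) = (1 + (6 - 1/7*0)**2)*(-4) = (1 + (6 + 0)**2)*(-4) = (1 + 6**2)*(-4) = (1 + 36)*(-4) = 37*(-4) = -148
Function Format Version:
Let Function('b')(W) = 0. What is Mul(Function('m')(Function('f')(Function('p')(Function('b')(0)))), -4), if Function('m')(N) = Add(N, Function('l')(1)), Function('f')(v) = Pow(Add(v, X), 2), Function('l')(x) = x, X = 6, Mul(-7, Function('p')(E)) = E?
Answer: -148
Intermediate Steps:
Function('p')(E) = Mul(Rational(-1, 7), E)
Function('f')(v) = Pow(Add(6, v), 2) (Function('f')(v) = Pow(Add(v, 6), 2) = Pow(Add(6, v), 2))
Function('m')(N) = Add(1, N) (Function('m')(N) = Add(N, 1) = Add(1, N))
Mul(Function('m')(Function('f')(Function('p')(Function('b')(0)))), -4) = Mul(Add(1, Pow(Add(6, Mul(Rational(-1, 7), 0)), 2)), -4) = Mul(Add(1, Pow(Add(6, 0), 2)), -4) = Mul(Add(1, Pow(6, 2)), -4) = Mul(Add(1, 36), -4) = Mul(37, -4) = -148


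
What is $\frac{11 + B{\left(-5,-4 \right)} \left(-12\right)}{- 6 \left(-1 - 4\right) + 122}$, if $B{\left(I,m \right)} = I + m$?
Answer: $\frac{119}{152} \approx 0.7829$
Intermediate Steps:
$\frac{11 + B{\left(-5,-4 \right)} \left(-12\right)}{- 6 \left(-1 - 4\right) + 122} = \frac{11 + \left(-5 - 4\right) \left(-12\right)}{- 6 \left(-1 - 4\right) + 122} = \frac{11 - -108}{\left(-6\right) \left(-5\right) + 122} = \frac{11 + 108}{30 + 122} = \frac{1}{152} \cdot 119 = \frac{119}{152}$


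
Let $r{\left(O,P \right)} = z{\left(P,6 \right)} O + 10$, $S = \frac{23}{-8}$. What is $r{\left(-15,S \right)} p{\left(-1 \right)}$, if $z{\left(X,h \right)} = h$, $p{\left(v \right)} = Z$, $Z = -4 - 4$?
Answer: $640$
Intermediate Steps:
$Z = -8$
$p{\left(v \right)} = -8$
$S = - \frac{23}{8}$ ($S = 23 \left(- \frac{1}{8}\right) = - \frac{23}{8} \approx -2.875$)
$r{\left(O,P \right)} = 10 + 6 O$ ($r{\left(O,P \right)} = 6 O + 10 = 10 + 6 O$)
$r{\left(-15,S \right)} p{\left(-1 \right)} = \left(10 + 6 \left(-15\right)\right) \left(-8\right) = \left(10 - 90\right) \left(-8\right) = \left(-80\right) \left(-8\right) = 640$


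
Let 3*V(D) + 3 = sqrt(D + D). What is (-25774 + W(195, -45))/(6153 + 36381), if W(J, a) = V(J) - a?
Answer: -12865/21267 + sqrt(390)/127602 ≈ -0.60477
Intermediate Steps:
V(D) = -1 + sqrt(2)*sqrt(D)/3 (V(D) = -1 + sqrt(D + D)/3 = -1 + sqrt(2*D)/3 = -1 + (sqrt(2)*sqrt(D))/3 = -1 + sqrt(2)*sqrt(D)/3)
W(J, a) = -1 - a + sqrt(2)*sqrt(J)/3 (W(J, a) = (-1 + sqrt(2)*sqrt(J)/3) - a = -1 - a + sqrt(2)*sqrt(J)/3)
(-25774 + W(195, -45))/(6153 + 36381) = (-25774 + (-1 - 1*(-45) + sqrt(2)*sqrt(195)/3))/(6153 + 36381) = (-25774 + (-1 + 45 + sqrt(390)/3))/42534 = (-25774 + (44 + sqrt(390)/3))*(1/42534) = (-25730 + sqrt(390)/3)*(1/42534) = -12865/21267 + sqrt(390)/127602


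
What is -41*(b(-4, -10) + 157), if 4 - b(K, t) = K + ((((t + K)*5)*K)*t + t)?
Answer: -121975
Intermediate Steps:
b(K, t) = 4 - K - t - K*t*(5*K + 5*t) (b(K, t) = 4 - (K + ((((t + K)*5)*K)*t + t)) = 4 - (K + ((((K + t)*5)*K)*t + t)) = 4 - (K + (((5*K + 5*t)*K)*t + t)) = 4 - (K + ((K*(5*K + 5*t))*t + t)) = 4 - (K + (K*t*(5*K + 5*t) + t)) = 4 - (K + (t + K*t*(5*K + 5*t))) = 4 - (K + t + K*t*(5*K + 5*t)) = 4 + (-K - t - K*t*(5*K + 5*t)) = 4 - K - t - K*t*(5*K + 5*t))
-41*(b(-4, -10) + 157) = -41*((4 - 1*(-4) - 1*(-10) - 5*(-4)*(-10)² - 5*(-10)*(-4)²) + 157) = -41*((4 + 4 + 10 - 5*(-4)*100 - 5*(-10)*16) + 157) = -41*((4 + 4 + 10 + 2000 + 800) + 157) = -41*(2818 + 157) = -41*2975 = -121975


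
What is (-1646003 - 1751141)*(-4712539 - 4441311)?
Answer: 31096946604400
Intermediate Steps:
(-1646003 - 1751141)*(-4712539 - 4441311) = -3397144*(-9153850) = 31096946604400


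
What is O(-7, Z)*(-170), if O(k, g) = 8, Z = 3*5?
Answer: -1360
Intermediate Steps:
Z = 15
O(-7, Z)*(-170) = 8*(-170) = -1360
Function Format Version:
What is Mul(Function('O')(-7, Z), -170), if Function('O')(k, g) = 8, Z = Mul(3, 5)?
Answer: -1360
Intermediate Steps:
Z = 15
Mul(Function('O')(-7, Z), -170) = Mul(8, -170) = -1360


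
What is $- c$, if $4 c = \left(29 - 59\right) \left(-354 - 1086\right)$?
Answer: $-10800$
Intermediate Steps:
$c = 10800$ ($c = \frac{\left(29 - 59\right) \left(-354 - 1086\right)}{4} = \frac{\left(-30\right) \left(-1440\right)}{4} = \frac{1}{4} \cdot 43200 = 10800$)
$- c = \left(-1\right) 10800 = -10800$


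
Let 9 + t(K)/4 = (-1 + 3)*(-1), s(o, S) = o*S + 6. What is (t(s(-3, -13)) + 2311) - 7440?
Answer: -5173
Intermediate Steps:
s(o, S) = 6 + S*o (s(o, S) = S*o + 6 = 6 + S*o)
t(K) = -44 (t(K) = -36 + 4*((-1 + 3)*(-1)) = -36 + 4*(2*(-1)) = -36 + 4*(-2) = -36 - 8 = -44)
(t(s(-3, -13)) + 2311) - 7440 = (-44 + 2311) - 7440 = 2267 - 7440 = -5173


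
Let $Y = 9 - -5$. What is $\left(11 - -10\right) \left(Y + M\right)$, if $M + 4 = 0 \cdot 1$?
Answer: $210$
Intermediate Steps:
$Y = 14$ ($Y = 9 + 5 = 14$)
$M = -4$ ($M = -4 + 0 \cdot 1 = -4 + 0 = -4$)
$\left(11 - -10\right) \left(Y + M\right) = \left(11 - -10\right) \left(14 - 4\right) = \left(11 + 10\right) 10 = 21 \cdot 10 = 210$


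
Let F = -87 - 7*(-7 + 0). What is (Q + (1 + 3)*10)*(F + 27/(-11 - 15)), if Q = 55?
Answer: -96425/26 ≈ -3708.7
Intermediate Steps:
F = -38 (F = -87 - 7*(-7) = -87 - 1*(-49) = -87 + 49 = -38)
(Q + (1 + 3)*10)*(F + 27/(-11 - 15)) = (55 + (1 + 3)*10)*(-38 + 27/(-11 - 15)) = (55 + 4*10)*(-38 + 27/(-26)) = (55 + 40)*(-38 + 27*(-1/26)) = 95*(-38 - 27/26) = 95*(-1015/26) = -96425/26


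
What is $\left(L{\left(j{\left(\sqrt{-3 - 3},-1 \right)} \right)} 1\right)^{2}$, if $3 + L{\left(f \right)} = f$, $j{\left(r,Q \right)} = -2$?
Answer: $25$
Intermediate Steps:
$L{\left(f \right)} = -3 + f$
$\left(L{\left(j{\left(\sqrt{-3 - 3},-1 \right)} \right)} 1\right)^{2} = \left(\left(-3 - 2\right) 1\right)^{2} = \left(\left(-5\right) 1\right)^{2} = \left(-5\right)^{2} = 25$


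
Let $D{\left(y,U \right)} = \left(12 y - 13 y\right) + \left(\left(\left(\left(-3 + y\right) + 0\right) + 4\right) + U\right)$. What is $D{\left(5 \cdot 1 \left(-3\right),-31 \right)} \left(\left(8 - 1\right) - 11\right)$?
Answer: $120$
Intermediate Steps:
$D{\left(y,U \right)} = 1 + U$ ($D{\left(y,U \right)} = - y + \left(\left(\left(-3 + y\right) + 4\right) + U\right) = - y + \left(\left(1 + y\right) + U\right) = - y + \left(1 + U + y\right) = 1 + U$)
$D{\left(5 \cdot 1 \left(-3\right),-31 \right)} \left(\left(8 - 1\right) - 11\right) = \left(1 - 31\right) \left(\left(8 - 1\right) - 11\right) = - 30 \left(7 - 11\right) = \left(-30\right) \left(-4\right) = 120$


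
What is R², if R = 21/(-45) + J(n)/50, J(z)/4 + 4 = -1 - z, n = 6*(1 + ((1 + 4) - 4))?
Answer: 18769/5625 ≈ 3.3367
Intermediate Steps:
n = 12 (n = 6*(1 + (5 - 4)) = 6*(1 + 1) = 6*2 = 12)
J(z) = -20 - 4*z (J(z) = -16 + 4*(-1 - z) = -16 + (-4 - 4*z) = -20 - 4*z)
R = -137/75 (R = 21/(-45) + (-20 - 4*12)/50 = 21*(-1/45) + (-20 - 48)*(1/50) = -7/15 - 68*1/50 = -7/15 - 34/25 = -137/75 ≈ -1.8267)
R² = (-137/75)² = 18769/5625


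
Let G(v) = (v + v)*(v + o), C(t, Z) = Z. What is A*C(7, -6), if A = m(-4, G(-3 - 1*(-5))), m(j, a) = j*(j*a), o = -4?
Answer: 768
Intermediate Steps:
G(v) = 2*v*(-4 + v) (G(v) = (v + v)*(v - 4) = (2*v)*(-4 + v) = 2*v*(-4 + v))
m(j, a) = a*j² (m(j, a) = j*(a*j) = a*j²)
A = -128 (A = (2*(-3 - 1*(-5))*(-4 + (-3 - 1*(-5))))*(-4)² = (2*(-3 + 5)*(-4 + (-3 + 5)))*16 = (2*2*(-4 + 2))*16 = (2*2*(-2))*16 = -8*16 = -128)
A*C(7, -6) = -128*(-6) = 768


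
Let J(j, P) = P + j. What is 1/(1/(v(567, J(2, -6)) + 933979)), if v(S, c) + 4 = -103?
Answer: 933872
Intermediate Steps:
v(S, c) = -107 (v(S, c) = -4 - 103 = -107)
1/(1/(v(567, J(2, -6)) + 933979)) = 1/(1/(-107 + 933979)) = 1/(1/933872) = 933872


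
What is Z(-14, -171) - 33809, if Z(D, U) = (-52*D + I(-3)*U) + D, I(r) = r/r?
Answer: -33266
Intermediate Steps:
I(r) = 1
Z(D, U) = U - 51*D (Z(D, U) = (-52*D + 1*U) + D = (-52*D + U) + D = (U - 52*D) + D = U - 51*D)
Z(-14, -171) - 33809 = (-171 - 51*(-14)) - 33809 = (-171 + 714) - 33809 = 543 - 33809 = -33266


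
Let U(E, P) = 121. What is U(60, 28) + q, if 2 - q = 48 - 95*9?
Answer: 930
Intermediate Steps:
q = 809 (q = 2 - (48 - 95*9) = 2 - (48 - 855) = 2 - 1*(-807) = 2 + 807 = 809)
U(60, 28) + q = 121 + 809 = 930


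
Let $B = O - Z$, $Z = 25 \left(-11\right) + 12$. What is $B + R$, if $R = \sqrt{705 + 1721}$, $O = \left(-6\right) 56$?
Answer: $-73 + \sqrt{2426} \approx -23.746$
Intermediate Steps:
$Z = -263$ ($Z = -275 + 12 = -263$)
$O = -336$
$R = \sqrt{2426} \approx 49.254$
$B = -73$ ($B = -336 - -263 = -336 + 263 = -73$)
$B + R = -73 + \sqrt{2426}$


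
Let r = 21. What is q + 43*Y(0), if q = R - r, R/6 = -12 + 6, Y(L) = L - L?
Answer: -57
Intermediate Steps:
Y(L) = 0
R = -36 (R = 6*(-12 + 6) = 6*(-6) = -36)
q = -57 (q = -36 - 1*21 = -36 - 21 = -57)
q + 43*Y(0) = -57 + 43*0 = -57 + 0 = -57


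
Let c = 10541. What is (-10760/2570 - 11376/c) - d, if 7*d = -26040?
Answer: 10063351892/2709037 ≈ 3714.7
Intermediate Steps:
d = -3720 (d = (1/7)*(-26040) = -3720)
(-10760/2570 - 11376/c) - d = (-10760/2570 - 11376/10541) - 1*(-3720) = (-10760*1/2570 - 11376*1/10541) + 3720 = (-1076/257 - 11376/10541) + 3720 = -14265748/2709037 + 3720 = 10063351892/2709037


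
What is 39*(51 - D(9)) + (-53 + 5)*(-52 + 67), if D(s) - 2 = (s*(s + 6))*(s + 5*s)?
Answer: -283119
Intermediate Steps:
D(s) = 2 + 6*s²*(6 + s) (D(s) = 2 + (s*(s + 6))*(s + 5*s) = 2 + (s*(6 + s))*(6*s) = 2 + 6*s²*(6 + s))
39*(51 - D(9)) + (-53 + 5)*(-52 + 67) = 39*(51 - (2 + 6*9³ + 36*9²)) + (-53 + 5)*(-52 + 67) = 39*(51 - (2 + 6*729 + 36*81)) - 48*15 = 39*(51 - (2 + 4374 + 2916)) - 720 = 39*(51 - 1*7292) - 720 = 39*(51 - 7292) - 720 = 39*(-7241) - 720 = -282399 - 720 = -283119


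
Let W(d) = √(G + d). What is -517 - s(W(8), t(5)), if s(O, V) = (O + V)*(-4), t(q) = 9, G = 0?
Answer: -481 + 8*√2 ≈ -469.69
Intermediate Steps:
W(d) = √d (W(d) = √(0 + d) = √d)
s(O, V) = -4*O - 4*V
-517 - s(W(8), t(5)) = -517 - (-8*√2 - 4*9) = -517 - (-8*√2 - 36) = -517 - (-36 - 8*√2) = -517 + (36 + 8*√2) = -481 + 8*√2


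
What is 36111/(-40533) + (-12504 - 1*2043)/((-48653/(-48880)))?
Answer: -9607681627121/657350683 ≈ -14616.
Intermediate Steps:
36111/(-40533) + (-12504 - 1*2043)/((-48653/(-48880))) = 36111*(-1/40533) + (-12504 - 2043)/((-48653*(-1/48880))) = -12037/13511 - 14547/48653/48880 = -12037/13511 - 14547*48880/48653 = -12037/13511 - 711057360/48653 = -9607681627121/657350683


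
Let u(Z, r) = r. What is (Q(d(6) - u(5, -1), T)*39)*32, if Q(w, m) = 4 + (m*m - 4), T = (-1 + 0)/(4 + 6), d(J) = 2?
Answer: 312/25 ≈ 12.480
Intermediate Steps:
T = -1/10 ≈ -0.10000
Q(w, m) = m**2 (Q(w, m) = 4 + (m**2 - 4) = 4 + (-4 + m**2) = m**2)
(Q(d(6) - u(5, -1), T)*39)*32 = ((-1/10)**2*39)*32 = ((1/100)*39)*32 = (39/100)*32 = 312/25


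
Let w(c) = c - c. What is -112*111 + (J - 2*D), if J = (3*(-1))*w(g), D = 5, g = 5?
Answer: -12442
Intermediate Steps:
w(c) = 0
J = 0 (J = (3*(-1))*0 = -3*0 = 0)
-112*111 + (J - 2*D) = -112*111 + (0 - 2*5) = -12432 + (0 - 10) = -12432 - 10 = -12442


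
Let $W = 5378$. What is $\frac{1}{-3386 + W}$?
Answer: $\frac{1}{1992} \approx 0.00050201$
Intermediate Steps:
$\frac{1}{-3386 + W} = \frac{1}{-3386 + 5378} = \frac{1}{1992}$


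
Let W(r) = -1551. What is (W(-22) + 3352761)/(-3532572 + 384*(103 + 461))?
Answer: -558535/552666 ≈ -1.0106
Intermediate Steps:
(W(-22) + 3352761)/(-3532572 + 384*(103 + 461)) = (-1551 + 3352761)/(-3532572 + 384*(103 + 461)) = 3351210/(-3532572 + 384*564) = 3351210/(-3532572 + 216576) = 3351210/(-3315996) = 3351210*(-1/3315996) = -558535/552666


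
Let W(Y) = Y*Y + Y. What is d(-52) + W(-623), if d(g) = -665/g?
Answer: 20150977/52 ≈ 3.8752e+5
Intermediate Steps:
W(Y) = Y + Y**2 (W(Y) = Y**2 + Y = Y + Y**2)
d(-52) + W(-623) = -665/(-52) - 623*(1 - 623) = -665*(-1/52) - 623*(-622) = 665/52 + 387506 = 20150977/52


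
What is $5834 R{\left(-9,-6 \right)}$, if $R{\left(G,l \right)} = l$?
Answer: $-35004$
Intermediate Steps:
$5834 R{\left(-9,-6 \right)} = 5834 \left(-6\right) = -35004$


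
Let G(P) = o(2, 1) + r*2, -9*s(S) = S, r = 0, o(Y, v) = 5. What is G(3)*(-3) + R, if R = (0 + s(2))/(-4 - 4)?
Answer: -539/36 ≈ -14.972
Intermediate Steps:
s(S) = -S/9
G(P) = 5 (G(P) = 5 + 0*2 = 5 + 0 = 5)
R = 1/36 (R = (0 - 1/9*2)/(-4 - 4) = (0 - 2/9)/(-8) = -2/9*(-1/8) = 1/36 ≈ 0.027778)
G(3)*(-3) + R = 5*(-3) + 1/36 = -15 + 1/36 = -539/36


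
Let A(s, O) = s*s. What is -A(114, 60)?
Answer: -12996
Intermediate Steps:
A(s, O) = s²
-A(114, 60) = -1*114² = -1*12996 = -12996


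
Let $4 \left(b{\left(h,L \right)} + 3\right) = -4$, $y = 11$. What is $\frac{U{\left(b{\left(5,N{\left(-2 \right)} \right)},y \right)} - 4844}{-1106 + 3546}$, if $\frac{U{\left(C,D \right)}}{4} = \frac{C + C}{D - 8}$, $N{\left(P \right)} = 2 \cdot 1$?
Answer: $- \frac{3641}{1830} \approx -1.9896$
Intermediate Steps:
$N{\left(P \right)} = 2$
$b{\left(h,L \right)} = -4$ ($b{\left(h,L \right)} = -3 + \frac{1}{4} \left(-4\right) = -3 - 1 = -4$)
$U{\left(C,D \right)} = \frac{8 C}{-8 + D}$ ($U{\left(C,D \right)} = 4 \frac{C + C}{D - 8} = 4 \frac{2 C}{-8 + D} = \frac{8 C}{-8 + D}$)
$\frac{U{\left(b{\left(5,N{\left(-2 \right)} \right)},y \right)} - 4844}{-1106 + 3546} = \frac{8 \left(-4\right) \frac{1}{-8 + 11} - 4844}{-1106 + 3546} = \frac{8 \left(-4\right) \frac{1}{3} - 4844}{2440} = \left(8 \left(-4\right) \frac{1}{3} - 4844\right) \frac{1}{2440} = \left(- \frac{32}{3} - 4844\right) \frac{1}{2440} = \left(- \frac{14564}{3}\right) \frac{1}{2440} = - \frac{3641}{1830}$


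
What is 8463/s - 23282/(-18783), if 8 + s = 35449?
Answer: 140585413/95098329 ≈ 1.4783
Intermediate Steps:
s = 35441 (s = -8 + 35449 = 35441)
8463/s - 23282/(-18783) = 8463/35441 - 23282/(-18783) = 8463*(1/35441) - 23282*(-1/18783) = 1209/5063 + 23282/18783 = 140585413/95098329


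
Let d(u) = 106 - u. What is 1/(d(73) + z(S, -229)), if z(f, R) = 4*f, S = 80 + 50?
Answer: 1/553 ≈ 0.0018083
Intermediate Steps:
S = 130
1/(d(73) + z(S, -229)) = 1/((106 - 1*73) + 4*130) = 1/((106 - 73) + 520) = 1/(33 + 520) = 1/553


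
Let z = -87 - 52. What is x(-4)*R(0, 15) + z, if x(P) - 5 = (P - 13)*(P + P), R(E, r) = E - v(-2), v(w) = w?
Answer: 143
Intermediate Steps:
R(E, r) = 2 + E (R(E, r) = E - 1*(-2) = E + 2 = 2 + E)
x(P) = 5 + 2*P*(-13 + P) (x(P) = 5 + (P - 13)*(P + P) = 5 + (-13 + P)*(2*P) = 5 + 2*P*(-13 + P))
z = -139
x(-4)*R(0, 15) + z = (5 - 26*(-4) + 2*(-4)²)*(2 + 0) - 139 = (5 + 104 + 2*16)*2 - 139 = (5 + 104 + 32)*2 - 139 = 141*2 - 139 = 282 - 139 = 143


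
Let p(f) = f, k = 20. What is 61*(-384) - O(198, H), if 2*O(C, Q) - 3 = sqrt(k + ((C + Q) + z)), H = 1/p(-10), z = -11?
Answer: -46851/2 - sqrt(20690)/20 ≈ -23433.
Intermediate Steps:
H = -1/10 (H = 1/(-10) = -1/10 ≈ -0.10000)
O(C, Q) = 3/2 + sqrt(9 + C + Q)/2 (O(C, Q) = 3/2 + sqrt(20 + ((C + Q) - 11))/2 = 3/2 + sqrt(20 + (-11 + C + Q))/2 = 3/2 + sqrt(9 + C + Q)/2)
61*(-384) - O(198, H) = 61*(-384) - (3/2 + sqrt(9 + 198 - 1/10)/2) = -23424 - (3/2 + sqrt(2069/10)/2) = -23424 - (3/2 + (sqrt(20690)/10)/2) = -23424 - (3/2 + sqrt(20690)/20) = -23424 + (-3/2 - sqrt(20690)/20) = -46851/2 - sqrt(20690)/20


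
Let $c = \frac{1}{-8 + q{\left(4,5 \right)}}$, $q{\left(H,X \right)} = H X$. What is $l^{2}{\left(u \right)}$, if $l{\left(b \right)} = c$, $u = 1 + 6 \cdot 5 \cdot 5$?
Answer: $\frac{1}{144} \approx 0.0069444$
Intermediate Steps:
$u = 151$ ($u = 1 + 30 \cdot 5 = 1 + 150 = 151$)
$c = \frac{1}{12}$ ($c = \frac{1}{-8 + 4 \cdot 5} = \frac{1}{-8 + 20} = \frac{1}{12} \approx 0.083333$)
$l{\left(b \right)} = \frac{1}{12}$
$l^{2}{\left(u \right)} = \left(\frac{1}{12}\right)^{2} = \frac{1}{144}$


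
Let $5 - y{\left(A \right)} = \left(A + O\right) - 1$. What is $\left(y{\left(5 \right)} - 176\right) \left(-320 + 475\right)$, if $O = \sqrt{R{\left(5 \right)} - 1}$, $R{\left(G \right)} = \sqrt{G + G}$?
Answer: $-27125 - 155 \sqrt{-1 + \sqrt{10}} \approx -27353.0$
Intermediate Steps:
$R{\left(G \right)} = \sqrt{2} \sqrt{G}$ ($R{\left(G \right)} = \sqrt{2 G} = \sqrt{2} \sqrt{G}$)
$O = \sqrt{-1 + \sqrt{10}}$ ($O = \sqrt{\sqrt{2} \sqrt{5} - 1} = \sqrt{\sqrt{10} - 1} = \sqrt{-1 + \sqrt{10}} \approx 1.4705$)
$y{\left(A \right)} = 6 - A - \sqrt{-1 + \sqrt{10}}$ ($y{\left(A \right)} = 5 - \left(\left(A + \sqrt{-1 + \sqrt{10}}\right) - 1\right) = 5 - \left(-1 + A + \sqrt{-1 + \sqrt{10}}\right) = 6 - A - \sqrt{-1 + \sqrt{10}}$)
$\left(y{\left(5 \right)} - 176\right) \left(-320 + 475\right) = \left(\left(6 - 5 - \sqrt{-1 + \sqrt{10}}\right) - 176\right) \left(-320 + 475\right) = \left(\left(6 - 5 - \sqrt{-1 + \sqrt{10}}\right) - 176\right) 155 = \left(\left(1 - \sqrt{-1 + \sqrt{10}}\right) - 176\right) 155 = \left(-175 - \sqrt{-1 + \sqrt{10}}\right) 155 = -27125 - 155 \sqrt{-1 + \sqrt{10}}$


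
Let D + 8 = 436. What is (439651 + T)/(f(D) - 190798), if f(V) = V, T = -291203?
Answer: -74224/95185 ≈ -0.77979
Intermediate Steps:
D = 428 (D = -8 + 436 = 428)
(439651 + T)/(f(D) - 190798) = (439651 - 291203)/(428 - 190798) = 148448/(-190370) = 148448*(-1/190370) = -74224/95185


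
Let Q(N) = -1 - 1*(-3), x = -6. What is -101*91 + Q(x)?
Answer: -9189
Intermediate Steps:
Q(N) = 2 (Q(N) = -1 + 3 = 2)
-101*91 + Q(x) = -101*91 + 2 = -9191 + 2 = -9189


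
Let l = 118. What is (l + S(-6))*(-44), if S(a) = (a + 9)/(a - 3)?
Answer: -15532/3 ≈ -5177.3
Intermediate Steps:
S(a) = (9 + a)/(-3 + a)
(l + S(-6))*(-44) = (118 + (9 - 6)/(-3 - 6))*(-44) = (118 + 3/(-9))*(-44) = (118 - ⅑*3)*(-44) = (118 - ⅓)*(-44) = (353/3)*(-44) = -15532/3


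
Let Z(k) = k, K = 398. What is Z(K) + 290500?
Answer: 290898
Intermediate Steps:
Z(K) + 290500 = 398 + 290500 = 290898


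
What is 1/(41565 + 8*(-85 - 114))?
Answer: 1/39973 ≈ 2.5017e-5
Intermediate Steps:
1/(41565 + 8*(-85 - 114)) = 1/(41565 + 8*(-199)) = 1/(41565 - 1592) = 1/39973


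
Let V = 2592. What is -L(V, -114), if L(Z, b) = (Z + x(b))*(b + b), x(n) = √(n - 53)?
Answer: 590976 + 228*I*√167 ≈ 5.9098e+5 + 2946.4*I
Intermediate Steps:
x(n) = √(-53 + n)
L(Z, b) = 2*b*(Z + √(-53 + b)) (L(Z, b) = (Z + √(-53 + b))*(b + b) = (Z + √(-53 + b))*(2*b) = 2*b*(Z + √(-53 + b)))
-L(V, -114) = -2*(-114)*(2592 + √(-53 - 114)) = -2*(-114)*(2592 + √(-167)) = -2*(-114)*(2592 + I*√167) = -(-590976 - 228*I*√167) = 590976 + 228*I*√167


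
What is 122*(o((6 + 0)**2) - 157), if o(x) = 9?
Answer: -18056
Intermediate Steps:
122*(o((6 + 0)**2) - 157) = 122*(9 - 157) = 122*(-148) = -18056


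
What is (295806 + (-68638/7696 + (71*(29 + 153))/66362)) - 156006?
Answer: 17848618345589/127680488 ≈ 1.3979e+5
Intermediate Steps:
(295806 + (-68638/7696 + (71*(29 + 153))/66362)) - 156006 = (295806 + (-68638*1/7696 + (71*182)*(1/66362))) - 156006 = (295806 + (-34319/3848 + 12922*(1/66362))) - 156006 = (295806 + (-34319/3848 + 6461/33181)) - 156006 = (295806 - 1113876811/127680488) - 156006 = 37767540556517/127680488 - 156006 = 17848618345589/127680488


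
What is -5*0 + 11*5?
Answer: 55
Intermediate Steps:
-5*0 + 11*5 = 0 + 55 = 55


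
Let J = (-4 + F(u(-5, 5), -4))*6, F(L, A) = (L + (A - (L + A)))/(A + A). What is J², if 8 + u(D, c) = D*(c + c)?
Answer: 576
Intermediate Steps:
u(D, c) = -8 + 2*D*c (u(D, c) = -8 + D*(c + c) = -8 + D*(2*c) = -8 + 2*D*c)
F(L, A) = 0 (F(L, A) = (L + (A - (A + L)))/((2*A)) = (L + (A + (-A - L)))*(1/(2*A)) = (L - L)*(1/(2*A)) = 0*(1/(2*A)) = 0)
J = -24 (J = (-4 + 0)*6 = -4*6 = -24)
J² = (-24)² = 576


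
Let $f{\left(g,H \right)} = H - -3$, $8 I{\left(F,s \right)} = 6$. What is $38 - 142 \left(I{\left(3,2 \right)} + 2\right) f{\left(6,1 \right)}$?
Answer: $-1524$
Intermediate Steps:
$I{\left(F,s \right)} = \frac{3}{4}$ ($I{\left(F,s \right)} = \frac{1}{8} \cdot 6 = \frac{3}{4}$)
$f{\left(g,H \right)} = 3 + H$ ($f{\left(g,H \right)} = H + 3 = 3 + H$)
$38 - 142 \left(I{\left(3,2 \right)} + 2\right) f{\left(6,1 \right)} = 38 - 142 \left(\frac{3}{4} + 2\right) \left(3 + 1\right) = 38 - 142 \cdot \frac{11}{4} \cdot 4 = 38 - 1562 = -1524$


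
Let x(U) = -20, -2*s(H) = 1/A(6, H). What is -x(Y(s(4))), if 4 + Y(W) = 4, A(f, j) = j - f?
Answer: 20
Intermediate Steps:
s(H) = -1/(2*(-6 + H)) (s(H) = -1/(2*(H - 1*6)) = -1/(2*(H - 6)) = -1/(2*(-6 + H)))
Y(W) = 0 (Y(W) = -4 + 4 = 0)
-x(Y(s(4))) = -1*(-20) = 20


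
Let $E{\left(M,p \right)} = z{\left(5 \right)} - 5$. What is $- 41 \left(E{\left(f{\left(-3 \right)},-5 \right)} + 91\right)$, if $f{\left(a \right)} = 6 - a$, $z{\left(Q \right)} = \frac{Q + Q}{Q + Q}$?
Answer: $-3567$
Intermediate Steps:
$z{\left(Q \right)} = 1$ ($z{\left(Q \right)} = \frac{2 Q}{2 Q} = 2 Q \frac{1}{2 Q} = 1$)
$E{\left(M,p \right)} = -4$ ($E{\left(M,p \right)} = 1 - 5 = -4$)
$- 41 \left(E{\left(f{\left(-3 \right)},-5 \right)} + 91\right) = - 41 \left(-4 + 91\right) = \left(-41\right) 87 = -3567$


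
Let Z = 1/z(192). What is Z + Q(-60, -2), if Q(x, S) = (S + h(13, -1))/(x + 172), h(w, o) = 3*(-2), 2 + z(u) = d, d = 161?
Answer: -145/2226 ≈ -0.065139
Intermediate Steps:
z(u) = 159 (z(u) = -2 + 161 = 159)
Z = 1/159 ≈ 0.0062893
h(w, o) = -6
Q(x, S) = (-6 + S)/(172 + x) (Q(x, S) = (S - 6)/(x + 172) = (-6 + S)/(172 + x))
Z + Q(-60, -2) = 1/159 + (-6 - 2)/(172 - 60) = 1/159 - 8/112 = 1/159 + (1/112)*(-8) = 1/159 - 1/14 = -145/2226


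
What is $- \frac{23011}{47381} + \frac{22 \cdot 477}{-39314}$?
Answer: $- \frac{63721394}{84669847} \approx -0.75259$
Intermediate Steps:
$- \frac{23011}{47381} + \frac{22 \cdot 477}{-39314} = \left(-23011\right) \frac{1}{47381} + 10494 \left(- \frac{1}{39314}\right) = - \frac{23011}{47381} - \frac{477}{1787} = - \frac{63721394}{84669847}$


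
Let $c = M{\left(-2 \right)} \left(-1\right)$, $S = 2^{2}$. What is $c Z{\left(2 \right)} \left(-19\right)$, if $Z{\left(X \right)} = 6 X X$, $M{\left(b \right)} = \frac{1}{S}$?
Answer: $114$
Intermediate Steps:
$S = 4$
$M{\left(b \right)} = \frac{1}{4}$
$c = - \frac{1}{4}$ ($c = \frac{1}{4} \left(-1\right) = - \frac{1}{4} \approx -0.25$)
$Z{\left(X \right)} = 6 X^{2}$
$c Z{\left(2 \right)} \left(-19\right) = - \frac{6 \cdot 2^{2}}{4} \left(-19\right) = - \frac{6 \cdot 4}{4} \left(-19\right) = \left(- \frac{1}{4}\right) 24 \left(-19\right) = \left(-6\right) \left(-19\right) = 114$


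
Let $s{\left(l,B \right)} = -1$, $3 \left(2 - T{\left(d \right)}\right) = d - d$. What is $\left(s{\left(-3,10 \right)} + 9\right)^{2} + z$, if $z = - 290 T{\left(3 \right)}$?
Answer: $-516$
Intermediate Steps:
$T{\left(d \right)} = 2$ ($T{\left(d \right)} = 2 - \frac{d - d}{3} = 2 - 0 = 2 + 0 = 2$)
$z = -580$ ($z = \left(-290\right) 2 = -580$)
$\left(s{\left(-3,10 \right)} + 9\right)^{2} + z = \left(-1 + 9\right)^{2} - 580 = 8^{2} - 580 = 64 - 580 = -516$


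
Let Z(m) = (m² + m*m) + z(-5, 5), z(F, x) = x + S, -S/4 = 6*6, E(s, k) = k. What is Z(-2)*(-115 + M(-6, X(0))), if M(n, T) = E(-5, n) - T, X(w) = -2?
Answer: 15589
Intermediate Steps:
S = -144 (S = -24*6 = -4*36 = -144)
z(F, x) = -144 + x (z(F, x) = x - 144 = -144 + x)
M(n, T) = n - T
Z(m) = -139 + 2*m² (Z(m) = (m² + m*m) + (-144 + 5) = (m² + m²) - 139 = 2*m² - 139 = -139 + 2*m²)
Z(-2)*(-115 + M(-6, X(0))) = (-139 + 2*(-2)²)*(-115 + (-6 - 1*(-2))) = (-139 + 2*4)*(-115 + (-6 + 2)) = (-139 + 8)*(-115 - 4) = -131*(-119) = 15589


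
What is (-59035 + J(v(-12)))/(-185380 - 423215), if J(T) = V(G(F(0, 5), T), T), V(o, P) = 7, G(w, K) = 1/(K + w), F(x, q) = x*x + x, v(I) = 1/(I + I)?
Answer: 19676/202865 ≈ 0.096991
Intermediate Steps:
v(I) = 1/(2*I)
F(x, q) = x + x² (F(x, q) = x² + x = x + x²)
J(T) = 7
(-59035 + J(v(-12)))/(-185380 - 423215) = (-59035 + 7)/(-185380 - 423215) = -59028/(-608595) = -59028*(-1/608595) = 19676/202865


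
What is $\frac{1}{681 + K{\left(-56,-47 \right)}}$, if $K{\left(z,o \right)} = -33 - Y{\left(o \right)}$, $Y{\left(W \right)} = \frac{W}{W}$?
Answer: $\frac{1}{647} \approx 0.0015456$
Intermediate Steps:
$Y{\left(W \right)} = 1$
$K{\left(z,o \right)} = -34$ ($K{\left(z,o \right)} = -33 - 1 = -34$)
$\frac{1}{681 + K{\left(-56,-47 \right)}} = \frac{1}{681 - 34} = \frac{1}{647}$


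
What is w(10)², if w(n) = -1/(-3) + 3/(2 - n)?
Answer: 1/576 ≈ 0.0017361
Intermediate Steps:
w(n) = ⅓ + 3/(2 - n) (w(n) = -1*(-⅓) + 3/(2 - n) = ⅓ + 3/(2 - n))
w(10)² = ((-11 + 10)/(3*(-2 + 10)))² = ((⅓)*(-1)/8)² = ((⅓)*(⅛)*(-1))² = (-1/24)² = 1/576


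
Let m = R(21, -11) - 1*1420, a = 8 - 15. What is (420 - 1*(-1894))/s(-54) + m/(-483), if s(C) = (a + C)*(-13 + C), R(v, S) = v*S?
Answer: 7865299/1974021 ≈ 3.9844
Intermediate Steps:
R(v, S) = S*v
a = -7
s(C) = (-13 + C)*(-7 + C) (s(C) = (-7 + C)*(-13 + C) = (-13 + C)*(-7 + C))
m = -1651 (m = -11*21 - 1*1420 = -231 - 1420 = -1651)
(420 - 1*(-1894))/s(-54) + m/(-483) = (420 - 1*(-1894))/(91 + (-54)² - 20*(-54)) - 1651/(-483) = (420 + 1894)/(91 + 2916 + 1080) - 1651*(-1/483) = 2314/4087 + 1651/483 = 7865299/1974021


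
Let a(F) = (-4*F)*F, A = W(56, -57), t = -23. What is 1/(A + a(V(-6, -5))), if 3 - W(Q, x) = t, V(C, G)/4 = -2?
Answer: -1/230 ≈ -0.0043478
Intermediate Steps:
V(C, G) = -8 (V(C, G) = 4*(-2) = -8)
W(Q, x) = 26 (W(Q, x) = 3 - 1*(-23) = 3 + 23 = 26)
A = 26
a(F) = -4*F**2
1/(A + a(V(-6, -5))) = 1/(26 - 4*(-8)**2) = 1/(26 - 4*64) = 1/(26 - 256) = 1/(-230) = -1/230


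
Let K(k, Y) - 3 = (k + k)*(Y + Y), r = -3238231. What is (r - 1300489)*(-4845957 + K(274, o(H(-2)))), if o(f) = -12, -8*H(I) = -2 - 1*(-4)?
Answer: 22054121584320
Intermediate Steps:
H(I) = -¼ (H(I) = -(-2 - 1*(-4))/8 = -(-2 + 4)/8 = -⅛*2 = -¼)
K(k, Y) = 3 + 4*Y*k (K(k, Y) = 3 + (k + k)*(Y + Y) = 3 + (2*k)*(2*Y) = 3 + 4*Y*k)
(r - 1300489)*(-4845957 + K(274, o(H(-2)))) = (-3238231 - 1300489)*(-4845957 + (3 + 4*(-12)*274)) = -4538720*(-4845957 + (3 - 13152)) = -4538720*(-4845957 - 13149) = -4538720*(-4859106) = 22054121584320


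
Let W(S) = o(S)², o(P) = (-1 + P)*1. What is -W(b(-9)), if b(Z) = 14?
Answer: -169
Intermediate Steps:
o(P) = -1 + P
W(S) = (-1 + S)²
-W(b(-9)) = -(-1 + 14)² = -1*13² = -1*169 = -169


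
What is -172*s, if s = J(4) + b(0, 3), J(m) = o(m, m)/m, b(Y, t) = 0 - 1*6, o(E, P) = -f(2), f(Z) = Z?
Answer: 1118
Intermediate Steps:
o(E, P) = -2 (o(E, P) = -1*2 = -2)
b(Y, t) = -6 (b(Y, t) = 0 - 6 = -6)
J(m) = -2/m
s = -13/2 (s = -2/4 - 6 = -2*¼ - 6 = -½ - 6 = -13/2 ≈ -6.5000)
-172*s = -172*(-13/2) = 1118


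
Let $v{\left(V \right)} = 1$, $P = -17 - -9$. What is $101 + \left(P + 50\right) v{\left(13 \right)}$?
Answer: $143$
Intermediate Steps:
$P = -8$ ($P = -17 + 9 = -8$)
$101 + \left(P + 50\right) v{\left(13 \right)} = 101 + \left(-8 + 50\right) 1 = 101 + 42 \cdot 1 = 101 + 42 = 143$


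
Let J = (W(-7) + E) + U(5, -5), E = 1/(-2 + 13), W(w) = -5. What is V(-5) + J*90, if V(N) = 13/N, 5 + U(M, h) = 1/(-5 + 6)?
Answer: -44243/55 ≈ -804.42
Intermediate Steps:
U(M, h) = -4 (U(M, h) = -5 + 1/(-5 + 6) = -5 + 1/1 = -5 + 1 = -4)
E = 1/11 ≈ 0.090909
J = -98/11 (J = (-5 + 1/11) - 4 = -54/11 - 4 = -98/11 ≈ -8.9091)
V(-5) + J*90 = 13/(-5) - 98/11*90 = 13*(-⅕) - 8820/11 = -13/5 - 8820/11 = -44243/55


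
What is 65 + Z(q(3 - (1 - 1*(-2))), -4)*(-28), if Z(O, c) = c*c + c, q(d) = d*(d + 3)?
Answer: -271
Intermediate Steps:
q(d) = d*(3 + d)
Z(O, c) = c + c² (Z(O, c) = c² + c = c + c²)
65 + Z(q(3 - (1 - 1*(-2))), -4)*(-28) = 65 - 4*(1 - 4)*(-28) = 65 - 4*(-3)*(-28) = 65 + 12*(-28) = 65 - 336 = -271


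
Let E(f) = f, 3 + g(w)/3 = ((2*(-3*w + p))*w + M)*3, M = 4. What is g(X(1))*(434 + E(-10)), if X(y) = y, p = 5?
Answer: 26712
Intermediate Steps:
g(w) = 27 + 9*w*(10 - 6*w) (g(w) = -9 + 3*(((2*(-3*w + 5))*w + 4)*3) = -9 + 3*(((2*(5 - 3*w))*w + 4)*3) = -9 + 3*(((10 - 6*w)*w + 4)*3) = -9 + 3*((w*(10 - 6*w) + 4)*3) = -9 + 3*((4 + w*(10 - 6*w))*3) = -9 + 3*(12 + 3*w*(10 - 6*w)) = -9 + (36 + 9*w*(10 - 6*w)) = 27 + 9*w*(10 - 6*w))
g(X(1))*(434 + E(-10)) = (27 - 54*1**2 + 90*1)*(434 - 10) = (27 - 54*1 + 90)*424 = (27 - 54 + 90)*424 = 63*424 = 26712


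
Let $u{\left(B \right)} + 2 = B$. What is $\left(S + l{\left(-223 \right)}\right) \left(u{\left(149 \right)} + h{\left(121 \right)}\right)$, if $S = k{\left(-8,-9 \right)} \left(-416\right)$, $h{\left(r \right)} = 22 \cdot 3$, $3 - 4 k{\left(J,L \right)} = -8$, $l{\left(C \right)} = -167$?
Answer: $-279243$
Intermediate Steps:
$k{\left(J,L \right)} = \frac{11}{4}$ ($k{\left(J,L \right)} = \frac{3}{4} - -2 = \frac{3}{4} + 2 = \frac{11}{4}$)
$h{\left(r \right)} = 66$
$S = -1144$ ($S = \frac{11}{4} \left(-416\right) = -1144$)
$u{\left(B \right)} = -2 + B$
$\left(S + l{\left(-223 \right)}\right) \left(u{\left(149 \right)} + h{\left(121 \right)}\right) = \left(-1144 - 167\right) \left(\left(-2 + 149\right) + 66\right) = - 1311 \left(147 + 66\right) = \left(-1311\right) 213 = -279243$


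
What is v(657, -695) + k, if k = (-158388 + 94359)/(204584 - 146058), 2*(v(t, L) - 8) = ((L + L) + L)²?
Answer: 63606624677/29263 ≈ 2.1736e+6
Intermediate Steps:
v(t, L) = 8 + 9*L²/2 (v(t, L) = 8 + ((L + L) + L)²/2 = 8 + (2*L + L)²/2 = 8 + (3*L)²/2 = 8 + (9*L²)/2 = 8 + 9*L²/2)
k = -64029/58526 ≈ -1.0940
v(657, -695) + k = (8 + (9/2)*(-695)²) - 64029/58526 = (8 + (9/2)*483025) - 64029/58526 = (8 + 4347225/2) - 64029/58526 = 4347241/2 - 64029/58526 = 63606624677/29263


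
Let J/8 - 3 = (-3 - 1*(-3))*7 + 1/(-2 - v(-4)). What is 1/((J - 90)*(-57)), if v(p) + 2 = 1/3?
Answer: 1/5130 ≈ 0.00019493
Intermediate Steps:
v(p) = -5/3 (v(p) = -2 + 1/3 = -2 + ⅓ = -5/3)
J = 0 (J = 24 + 8*((-3 - 1*(-3))*7 + 1/(-2 - 1*(-5/3))) = 24 + 8*((-3 + 3)*7 + 1/(-2 + 5/3)) = 24 + 8*(0*7 + 1/(-⅓)) = 24 + 8*(0 - 3) = 24 + 8*(-3) = 24 - 24 = 0)
1/((J - 90)*(-57)) = 1/((0 - 90)*(-57)) = 1/(-90*(-57)) = 1/5130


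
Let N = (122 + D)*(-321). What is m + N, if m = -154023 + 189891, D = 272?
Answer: -90606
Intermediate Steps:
m = 35868
N = -126474 (N = (122 + 272)*(-321) = 394*(-321) = -126474)
m + N = 35868 - 126474 = -90606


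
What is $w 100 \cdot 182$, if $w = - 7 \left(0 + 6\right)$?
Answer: $-764400$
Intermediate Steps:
$w = -42$ ($w = \left(-7\right) 6 = -42$)
$w 100 \cdot 182 = \left(-42\right) 100 \cdot 182 = \left(-4200\right) 182 = -764400$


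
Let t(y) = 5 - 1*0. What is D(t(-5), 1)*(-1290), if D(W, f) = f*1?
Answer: -1290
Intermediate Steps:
t(y) = 5 (t(y) = 5 + 0 = 5)
D(W, f) = f
D(t(-5), 1)*(-1290) = 1*(-1290) = -1290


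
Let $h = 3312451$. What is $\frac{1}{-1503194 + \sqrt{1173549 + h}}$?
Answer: $- \frac{751597}{1129793857818} - \frac{5 \sqrt{11215}}{564896928909} \approx -6.6619 \cdot 10^{-7}$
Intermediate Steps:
$\frac{1}{-1503194 + \sqrt{1173549 + h}} = \frac{1}{-1503194 + \sqrt{1173549 + 3312451}} = \frac{1}{-1503194 + \sqrt{4486000}} = \frac{1}{-1503194 + 20 \sqrt{11215}}$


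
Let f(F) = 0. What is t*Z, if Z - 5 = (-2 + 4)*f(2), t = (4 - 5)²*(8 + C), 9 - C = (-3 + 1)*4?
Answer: 125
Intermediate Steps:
C = 17 (C = 9 - (-3 + 1)*4 = 9 - (-2)*4 = 9 - 1*(-8) = 9 + 8 = 17)
t = 25 (t = (4 - 5)²*(8 + 17) = (-1)²*25 = 1*25 = 25)
Z = 5 (Z = 5 + (-2 + 4)*0 = 5 + 2*0 = 5 + 0 = 5)
t*Z = 25*5 = 125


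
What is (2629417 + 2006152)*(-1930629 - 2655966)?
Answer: -21261477597555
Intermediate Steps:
(2629417 + 2006152)*(-1930629 - 2655966) = 4635569*(-4586595) = -21261477597555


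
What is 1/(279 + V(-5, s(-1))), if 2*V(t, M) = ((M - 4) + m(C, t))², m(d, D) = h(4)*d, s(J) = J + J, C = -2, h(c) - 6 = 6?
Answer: 1/729 ≈ 0.0013717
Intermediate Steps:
h(c) = 12 (h(c) = 6 + 6 = 12)
s(J) = 2*J
m(d, D) = 12*d
V(t, M) = (-28 + M)²/2 (V(t, M) = ((M - 4) + 12*(-2))²/2 = ((-4 + M) - 24)²/2 = (-28 + M)²/2)
1/(279 + V(-5, s(-1))) = 1/(279 + (-28 + 2*(-1))²/2) = 1/(279 + (-28 - 2)²/2) = 1/(279 + (½)*(-30)²) = 1/(279 + (½)*900) = 1/(279 + 450) = 1/729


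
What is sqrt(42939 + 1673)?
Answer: 2*sqrt(11153) ≈ 211.22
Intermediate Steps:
sqrt(42939 + 1673) = sqrt(44612) = 2*sqrt(11153)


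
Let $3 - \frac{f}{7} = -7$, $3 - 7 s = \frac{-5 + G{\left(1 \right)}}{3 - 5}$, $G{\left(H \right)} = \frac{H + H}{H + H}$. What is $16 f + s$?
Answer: $\frac{7841}{7} \approx 1120.1$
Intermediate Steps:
$G{\left(H \right)} = 1$ ($G{\left(H \right)} = \frac{2 H}{2 H} = 2 H \frac{1}{2 H} = 1$)
$s = \frac{1}{7}$ ($s = \frac{3}{7} - \frac{\left(-5 + 1\right) \frac{1}{3 - 5}}{7} = \frac{3}{7} - \frac{\left(-4\right) \frac{1}{-2}}{7} = \frac{3}{7} - \frac{\left(-4\right) \left(- \frac{1}{2}\right)}{7} = \frac{3}{7} - \frac{2}{7} = \frac{1}{7} \approx 0.14286$)
$f = 70$ ($f = 21 - -49 = 21 + 49 = 70$)
$16 f + s = 16 \cdot 70 + \frac{1}{7} = 1120 + \frac{1}{7} = \frac{7841}{7}$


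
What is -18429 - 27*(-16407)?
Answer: 424560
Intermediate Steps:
-18429 - 27*(-16407) = -18429 - 1*(-442989) = -18429 + 442989 = 424560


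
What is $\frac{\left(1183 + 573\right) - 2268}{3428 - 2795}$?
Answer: $- \frac{512}{633} \approx -0.80885$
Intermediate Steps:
$\frac{\left(1183 + 573\right) - 2268}{3428 - 2795} = \frac{1756 - 2268}{633} = \left(-512\right) \frac{1}{633} = - \frac{512}{633}$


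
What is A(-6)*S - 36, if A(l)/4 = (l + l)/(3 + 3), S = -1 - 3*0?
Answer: -28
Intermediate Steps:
S = -1 (S = -1 + 0 = -1)
A(l) = 4*l/3 (A(l) = 4*((l + l)/(3 + 3)) = 4*((2*l)/6) = 4*((2*l)*(⅙)) = 4*(l/3) = 4*l/3)
A(-6)*S - 36 = ((4/3)*(-6))*(-1) - 36 = -8*(-1) - 36 = 8 - 36 = -28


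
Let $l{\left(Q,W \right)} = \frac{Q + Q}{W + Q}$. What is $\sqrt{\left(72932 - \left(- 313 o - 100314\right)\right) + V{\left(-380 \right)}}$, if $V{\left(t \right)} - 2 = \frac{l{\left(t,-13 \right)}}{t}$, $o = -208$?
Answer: $\frac{\sqrt{16702731870}}{393} \approx 328.85$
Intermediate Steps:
$l{\left(Q,W \right)} = \frac{2 Q}{Q + W}$
$V{\left(t \right)} = 2 + \frac{2}{-13 + t}$ ($V{\left(t \right)} = 2 + \frac{2 t \frac{1}{t - 13}}{t} = 2 + \frac{2 t \frac{1}{-13 + t}}{t} = 2 + \frac{2}{-13 + t}$)
$\sqrt{\left(72932 - \left(- 313 o - 100314\right)\right) + V{\left(-380 \right)}} = \sqrt{\left(72932 - \left(\left(-313\right) \left(-208\right) - 100314\right)\right) + \frac{2 \left(-12 - 380\right)}{-13 - 380}} = \sqrt{\left(72932 - \left(65104 - 100314\right)\right) + 2 \frac{1}{-393} \left(-392\right)} = \sqrt{\left(72932 - -35210\right) + 2 \left(- \frac{1}{393}\right) \left(-392\right)} = \sqrt{\left(72932 + 35210\right) + \frac{784}{393}} = \sqrt{108142 + \frac{784}{393}} = \sqrt{\frac{42500590}{393}} = \frac{\sqrt{16702731870}}{393}$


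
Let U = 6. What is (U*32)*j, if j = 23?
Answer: 4416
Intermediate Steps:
(U*32)*j = (6*32)*23 = 192*23 = 4416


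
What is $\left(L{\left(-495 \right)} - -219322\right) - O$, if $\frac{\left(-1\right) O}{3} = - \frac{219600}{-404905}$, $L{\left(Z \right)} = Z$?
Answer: $\frac{17720961047}{80981} \approx 2.1883 \cdot 10^{5}$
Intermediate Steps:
$O = - \frac{131760}{80981}$ ($O = - 3 \left(- \frac{219600}{-404905}\right) = - 3 \left(\left(-219600\right) \left(- \frac{1}{404905}\right)\right) = \left(-3\right) \frac{43920}{80981} = - \frac{131760}{80981} \approx -1.627$)
$\left(L{\left(-495 \right)} - -219322\right) - O = \left(-495 - -219322\right) - - \frac{131760}{80981} = \left(-495 + 219322\right) + \frac{131760}{80981} = 218827 + \frac{131760}{80981} = \frac{17720961047}{80981}$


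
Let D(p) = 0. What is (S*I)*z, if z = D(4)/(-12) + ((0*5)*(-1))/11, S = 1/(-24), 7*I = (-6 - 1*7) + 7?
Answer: 0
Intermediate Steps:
I = -6/7 (I = ((-6 - 1*7) + 7)/7 = ((-6 - 7) + 7)/7 = (-13 + 7)/7 = (1/7)*(-6) = -6/7 ≈ -0.85714)
S = -1/24 ≈ -0.041667
z = 0 (z = 0/(-12) + ((0*5)*(-1))/11 = 0*(-1/12) + (0*(-1))*(1/11) = 0 + 0*(1/11) = 0 + 0 = 0)
(S*I)*z = -1/24*(-6/7)*0 = (1/28)*0 = 0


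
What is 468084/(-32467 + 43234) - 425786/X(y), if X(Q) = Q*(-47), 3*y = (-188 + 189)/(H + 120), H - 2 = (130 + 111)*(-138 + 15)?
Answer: -135337182790786/168683 ≈ -8.0232e+8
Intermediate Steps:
H = -29641 (H = 2 + (130 + 111)*(-138 + 15) = 2 + 241*(-123) = 2 - 29643 = -29641)
y = -1/88563 (y = ((-188 + 189)/(-29641 + 120))/3 = (1/(-29521))/3 = (1*(-1/29521))/3 = (⅓)*(-1/29521) = -1/88563 ≈ -1.1291e-5)
X(Q) = -47*Q
468084/(-32467 + 43234) - 425786/X(y) = 468084/(-32467 + 43234) - 425786/((-47*(-1/88563))) = 468084/10767 - 425786/47/88563 = 468084*(1/10767) - 425786*88563/47 = 156028/3589 - 37708885518/47 = -135337182790786/168683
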